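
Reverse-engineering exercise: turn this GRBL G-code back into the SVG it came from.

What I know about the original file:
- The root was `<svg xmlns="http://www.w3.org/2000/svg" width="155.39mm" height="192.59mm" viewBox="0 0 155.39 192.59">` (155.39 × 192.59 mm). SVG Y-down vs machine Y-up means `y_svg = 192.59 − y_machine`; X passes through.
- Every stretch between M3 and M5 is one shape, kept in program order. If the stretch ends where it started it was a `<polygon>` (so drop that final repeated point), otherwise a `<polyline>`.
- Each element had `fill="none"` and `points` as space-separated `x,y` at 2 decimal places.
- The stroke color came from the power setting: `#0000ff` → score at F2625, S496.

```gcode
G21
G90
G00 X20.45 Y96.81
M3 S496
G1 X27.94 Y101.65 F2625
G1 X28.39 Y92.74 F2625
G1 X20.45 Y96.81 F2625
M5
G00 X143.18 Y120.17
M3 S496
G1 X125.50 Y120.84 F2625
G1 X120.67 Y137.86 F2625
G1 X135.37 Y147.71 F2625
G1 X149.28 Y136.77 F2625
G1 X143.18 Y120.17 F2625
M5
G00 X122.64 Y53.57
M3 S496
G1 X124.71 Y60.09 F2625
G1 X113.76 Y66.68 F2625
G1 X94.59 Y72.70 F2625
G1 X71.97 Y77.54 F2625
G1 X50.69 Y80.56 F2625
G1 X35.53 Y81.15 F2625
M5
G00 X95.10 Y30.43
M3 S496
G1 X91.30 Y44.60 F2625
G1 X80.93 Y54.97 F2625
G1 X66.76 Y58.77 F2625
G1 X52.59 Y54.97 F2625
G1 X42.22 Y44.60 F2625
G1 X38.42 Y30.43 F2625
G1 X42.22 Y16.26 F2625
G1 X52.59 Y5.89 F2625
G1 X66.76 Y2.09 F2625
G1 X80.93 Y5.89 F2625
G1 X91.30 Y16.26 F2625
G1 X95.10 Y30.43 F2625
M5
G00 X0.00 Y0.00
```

y_svg = 192.59 − y_m. Every run uses S496, so all elements get stroke `#0000ff` (score).

[1] closed run; points: 20.45,95.78 27.94,90.94 28.39,99.85

[2] closed run; points: 143.18,72.42 125.50,71.75 120.67,54.73 135.37,44.88 149.28,55.82

[3] open run; points: 122.64,139.02 124.71,132.50 113.76,125.91 94.59,119.89 71.97,115.05 50.69,112.03 35.53,111.44

[4] closed run; points: 95.10,162.16 91.30,147.99 80.93,137.62 66.76,133.82 52.59,137.62 42.22,147.99 38.42,162.16 42.22,176.33 52.59,186.70 66.76,190.50 80.93,186.70 91.30,176.33

<svg xmlns="http://www.w3.org/2000/svg" width="155.39mm" height="192.59mm" viewBox="0 0 155.39 192.59">
  <polygon points="20.45,95.78 27.94,90.94 28.39,99.85" fill="none" stroke="#0000ff"/>
  <polygon points="143.18,72.42 125.50,71.75 120.67,54.73 135.37,44.88 149.28,55.82" fill="none" stroke="#0000ff"/>
  <polyline points="122.64,139.02 124.71,132.50 113.76,125.91 94.59,119.89 71.97,115.05 50.69,112.03 35.53,111.44" fill="none" stroke="#0000ff"/>
  <polygon points="95.10,162.16 91.30,147.99 80.93,137.62 66.76,133.82 52.59,137.62 42.22,147.99 38.42,162.16 42.22,176.33 52.59,186.70 66.76,190.50 80.93,186.70 91.30,176.33" fill="none" stroke="#0000ff"/>
</svg>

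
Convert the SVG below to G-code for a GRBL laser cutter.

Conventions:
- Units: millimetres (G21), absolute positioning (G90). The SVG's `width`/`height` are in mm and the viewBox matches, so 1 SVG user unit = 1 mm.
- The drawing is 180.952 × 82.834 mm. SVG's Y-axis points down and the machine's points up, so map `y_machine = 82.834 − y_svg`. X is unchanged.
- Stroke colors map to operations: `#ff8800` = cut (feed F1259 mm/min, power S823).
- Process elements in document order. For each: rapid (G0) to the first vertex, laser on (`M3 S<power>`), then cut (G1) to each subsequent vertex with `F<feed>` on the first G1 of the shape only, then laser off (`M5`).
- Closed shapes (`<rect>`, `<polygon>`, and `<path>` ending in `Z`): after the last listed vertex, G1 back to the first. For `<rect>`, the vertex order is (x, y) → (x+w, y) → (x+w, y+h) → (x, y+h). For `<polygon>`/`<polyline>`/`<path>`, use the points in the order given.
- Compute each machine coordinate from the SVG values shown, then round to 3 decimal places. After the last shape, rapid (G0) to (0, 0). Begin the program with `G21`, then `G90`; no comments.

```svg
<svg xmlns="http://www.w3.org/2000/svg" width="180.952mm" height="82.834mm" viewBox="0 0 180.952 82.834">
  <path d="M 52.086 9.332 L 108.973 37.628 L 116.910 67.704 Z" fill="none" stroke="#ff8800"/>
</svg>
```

G21
G90
G0 X52.086 Y73.502
M3 S823
G1 X108.973 Y45.206 F1259
G1 X116.910 Y15.130
G1 X52.086 Y73.502
M5
G0 X0.000 Y0.000

Since the viewBox matches the mm dimensions, user units are millimetres directly. The only transform is the Y-flip y_m = 82.834 − y_svg.

Shape 1 is a closed polygon drawn with `<path>`. Its stroke #ff8800 means cut at S823, F1259. After flipping Y the toolpath is (52.086,73.502) → (108.973,45.206) → (116.910,15.130) → (52.086,73.502), returning to the start.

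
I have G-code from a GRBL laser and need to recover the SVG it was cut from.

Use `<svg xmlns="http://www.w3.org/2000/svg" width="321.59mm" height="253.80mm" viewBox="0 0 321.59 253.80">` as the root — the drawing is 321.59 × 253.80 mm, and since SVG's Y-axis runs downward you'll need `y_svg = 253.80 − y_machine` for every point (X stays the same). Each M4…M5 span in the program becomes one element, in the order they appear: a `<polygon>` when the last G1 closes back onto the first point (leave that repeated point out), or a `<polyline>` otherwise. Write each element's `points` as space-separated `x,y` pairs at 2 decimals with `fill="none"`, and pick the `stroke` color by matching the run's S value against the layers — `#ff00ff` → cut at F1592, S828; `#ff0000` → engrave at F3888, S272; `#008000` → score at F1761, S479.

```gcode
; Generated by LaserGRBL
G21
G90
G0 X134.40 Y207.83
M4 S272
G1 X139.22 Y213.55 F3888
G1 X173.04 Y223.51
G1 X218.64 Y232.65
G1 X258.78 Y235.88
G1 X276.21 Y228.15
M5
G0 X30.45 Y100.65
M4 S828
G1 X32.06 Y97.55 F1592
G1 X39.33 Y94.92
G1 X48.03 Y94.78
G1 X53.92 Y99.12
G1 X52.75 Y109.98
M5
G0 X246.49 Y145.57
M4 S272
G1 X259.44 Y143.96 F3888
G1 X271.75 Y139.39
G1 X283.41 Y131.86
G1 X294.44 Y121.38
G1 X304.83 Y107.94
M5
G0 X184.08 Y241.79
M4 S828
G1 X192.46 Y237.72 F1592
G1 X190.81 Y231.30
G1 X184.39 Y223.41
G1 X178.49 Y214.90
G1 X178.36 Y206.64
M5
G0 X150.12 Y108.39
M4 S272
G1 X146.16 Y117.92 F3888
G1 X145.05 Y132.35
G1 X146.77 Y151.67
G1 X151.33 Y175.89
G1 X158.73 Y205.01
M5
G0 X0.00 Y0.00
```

y_svg = 253.80 − y_m.

[1] S272→`#ff0000` (engrave); open run; points: 134.40,45.97 139.22,40.25 173.04,30.29 218.64,21.15 258.78,17.92 276.21,25.65

[2] S828→`#ff00ff` (cut); open run; points: 30.45,153.15 32.06,156.25 39.33,158.88 48.03,159.02 53.92,154.68 52.75,143.82

[3] S272→`#ff0000` (engrave); open run; points: 246.49,108.23 259.44,109.84 271.75,114.41 283.41,121.94 294.44,132.42 304.83,145.86

[4] S828→`#ff00ff` (cut); open run; points: 184.08,12.01 192.46,16.08 190.81,22.50 184.39,30.39 178.49,38.90 178.36,47.16

[5] S272→`#ff0000` (engrave); open run; points: 150.12,145.41 146.16,135.88 145.05,121.45 146.77,102.13 151.33,77.91 158.73,48.79

<svg xmlns="http://www.w3.org/2000/svg" width="321.59mm" height="253.80mm" viewBox="0 0 321.59 253.80">
  <polyline points="134.40,45.97 139.22,40.25 173.04,30.29 218.64,21.15 258.78,17.92 276.21,25.65" fill="none" stroke="#ff0000"/>
  <polyline points="30.45,153.15 32.06,156.25 39.33,158.88 48.03,159.02 53.92,154.68 52.75,143.82" fill="none" stroke="#ff00ff"/>
  <polyline points="246.49,108.23 259.44,109.84 271.75,114.41 283.41,121.94 294.44,132.42 304.83,145.86" fill="none" stroke="#ff0000"/>
  <polyline points="184.08,12.01 192.46,16.08 190.81,22.50 184.39,30.39 178.49,38.90 178.36,47.16" fill="none" stroke="#ff00ff"/>
  <polyline points="150.12,145.41 146.16,135.88 145.05,121.45 146.77,102.13 151.33,77.91 158.73,48.79" fill="none" stroke="#ff0000"/>
</svg>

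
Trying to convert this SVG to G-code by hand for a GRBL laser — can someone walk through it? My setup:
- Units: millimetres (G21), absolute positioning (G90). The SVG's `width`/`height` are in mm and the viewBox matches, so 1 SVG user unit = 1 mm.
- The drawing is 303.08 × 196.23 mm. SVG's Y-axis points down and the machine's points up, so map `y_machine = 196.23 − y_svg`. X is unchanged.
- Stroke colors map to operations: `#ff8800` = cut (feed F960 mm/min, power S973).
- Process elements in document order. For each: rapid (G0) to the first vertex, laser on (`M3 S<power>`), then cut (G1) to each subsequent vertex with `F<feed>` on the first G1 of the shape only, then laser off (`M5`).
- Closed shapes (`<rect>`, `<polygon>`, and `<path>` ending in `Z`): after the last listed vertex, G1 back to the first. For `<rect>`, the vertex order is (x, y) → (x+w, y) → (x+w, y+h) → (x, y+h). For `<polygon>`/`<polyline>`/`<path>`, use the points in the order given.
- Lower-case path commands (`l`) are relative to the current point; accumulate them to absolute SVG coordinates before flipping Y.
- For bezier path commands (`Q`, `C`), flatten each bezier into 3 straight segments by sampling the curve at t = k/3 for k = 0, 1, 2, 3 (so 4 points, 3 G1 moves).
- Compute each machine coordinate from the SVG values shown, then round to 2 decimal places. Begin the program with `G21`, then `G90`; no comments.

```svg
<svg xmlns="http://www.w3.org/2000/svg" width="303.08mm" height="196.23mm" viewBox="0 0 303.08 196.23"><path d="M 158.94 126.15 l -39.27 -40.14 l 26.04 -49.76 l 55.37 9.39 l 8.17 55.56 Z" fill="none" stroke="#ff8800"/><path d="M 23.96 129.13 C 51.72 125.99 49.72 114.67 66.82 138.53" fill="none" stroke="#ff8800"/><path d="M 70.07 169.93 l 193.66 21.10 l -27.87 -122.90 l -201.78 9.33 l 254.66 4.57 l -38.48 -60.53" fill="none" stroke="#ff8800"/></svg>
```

1 u = 1 mm; y_m = 196.23 − y.

[1] `<path>` regular polygon, #ff8800→cut S973 F960: (158.94,70.08) → (119.67,110.22) → (145.71,159.98) → (201.08,150.59) → (209.25,95.03) → (158.94,70.08) (closed)

[2] `<path>` cubic bezier, #ff8800→cut S973 F960: (23.96,67.10) → (43.61,71.36) → (54.28,71.44) → (66.82,57.70)

[3] `<path>` open polyline, #ff8800→cut S973 F960: (70.07,26.30) → (263.73,5.20) → (235.86,128.10) → (34.08,118.77) → (288.74,114.20) → (250.26,174.73)

G21
G90
G0 X158.94 Y70.08
M3 S973
G1 X119.67 Y110.22 F960
G1 X145.71 Y159.98
G1 X201.08 Y150.59
G1 X209.25 Y95.03
G1 X158.94 Y70.08
M5
G0 X23.96 Y67.10
M3 S973
G1 X43.61 Y71.36 F960
G1 X54.28 Y71.44
G1 X66.82 Y57.70
M5
G0 X70.07 Y26.30
M3 S973
G1 X263.73 Y5.20 F960
G1 X235.86 Y128.10
G1 X34.08 Y118.77
G1 X288.74 Y114.20
G1 X250.26 Y174.73
M5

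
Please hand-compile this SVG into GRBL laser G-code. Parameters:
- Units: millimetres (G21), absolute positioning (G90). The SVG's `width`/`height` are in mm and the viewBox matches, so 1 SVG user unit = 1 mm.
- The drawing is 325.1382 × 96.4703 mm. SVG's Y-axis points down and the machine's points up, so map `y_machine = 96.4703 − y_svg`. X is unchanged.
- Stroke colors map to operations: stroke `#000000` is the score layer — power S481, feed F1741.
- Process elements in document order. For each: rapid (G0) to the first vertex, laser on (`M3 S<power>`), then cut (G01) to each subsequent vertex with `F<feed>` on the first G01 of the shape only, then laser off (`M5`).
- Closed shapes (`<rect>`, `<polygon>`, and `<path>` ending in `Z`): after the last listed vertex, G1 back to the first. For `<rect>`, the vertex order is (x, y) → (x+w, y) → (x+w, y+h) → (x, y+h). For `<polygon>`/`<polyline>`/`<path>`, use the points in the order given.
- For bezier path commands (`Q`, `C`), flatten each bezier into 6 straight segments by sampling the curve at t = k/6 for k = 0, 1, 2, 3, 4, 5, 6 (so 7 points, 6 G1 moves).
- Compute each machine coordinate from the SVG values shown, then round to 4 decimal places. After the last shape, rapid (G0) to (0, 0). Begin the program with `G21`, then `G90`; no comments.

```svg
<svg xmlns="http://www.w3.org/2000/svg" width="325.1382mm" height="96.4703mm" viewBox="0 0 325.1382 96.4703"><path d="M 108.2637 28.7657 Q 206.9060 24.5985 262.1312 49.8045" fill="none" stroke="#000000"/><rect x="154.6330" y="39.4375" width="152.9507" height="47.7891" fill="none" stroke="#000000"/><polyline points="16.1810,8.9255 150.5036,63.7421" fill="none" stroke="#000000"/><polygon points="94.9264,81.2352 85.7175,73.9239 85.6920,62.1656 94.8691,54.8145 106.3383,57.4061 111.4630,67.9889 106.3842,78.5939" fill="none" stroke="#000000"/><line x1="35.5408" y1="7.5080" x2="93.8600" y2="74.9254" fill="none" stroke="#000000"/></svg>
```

viewBox `0 0 325.1382 96.4703` with mm width/height → 1 unit = 1 mm. Flip: y_m = 96.4703 − y_svg.

**Shape 1** — `<path>` quadratic bezier, stroke `#000000` → score (S481, F1741). Control points (SVG): P0=(108.2637,28.7657), P1=(206.9060,24.5985), P2=(262.1312,49.8045); sampled at t=k/6. Machine vertices: (108.2637,67.7046) → (139.9384,68.2777) → (169.2011,67.2190) → (196.0517,64.5285) → (220.4903,60.2061) → (242.5168,54.2519) → (262.1312,46.6658). Open path.

**Shape 2** — `<rect>` rectangle, stroke `#000000` → score (S481, F1741). Machine vertices: (154.6330,57.0328) → (307.5837,57.0328) → (307.5837,9.2437) → (154.6330,9.2437) → (154.6330,57.0328). Closed: final G1 returns to the first vertex.

**Shape 3** — `<polyline>` line segment, stroke `#000000` → score (S481, F1741). Machine vertices: (16.1810,87.5448) → (150.5036,32.7282). Open path.

**Shape 4** — `<polygon>` regular polygon, stroke `#000000` → score (S481, F1741). Machine vertices: (94.9264,15.2351) → (85.7175,22.5464) → (85.6920,34.3047) → (94.8691,41.6558) → (106.3383,39.0642) → (111.4630,28.4814) → (106.3842,17.8764) → (94.9264,15.2351). Closed: final G1 returns to the first vertex.

**Shape 5** — `<line>` line segment, stroke `#000000` → score (S481, F1741). Machine vertices: (35.5408,88.9623) → (93.8600,21.5449). Open path.

G21
G90
G0 X108.2637 Y67.7046
M3 S481
G01 X139.9384 Y68.2777 F1741
G01 X169.2011 Y67.2190
G01 X196.0517 Y64.5285
G01 X220.4903 Y60.2061
G01 X242.5168 Y54.2519
G01 X262.1312 Y46.6658
M5
G0 X154.6330 Y57.0328
M3 S481
G01 X307.5837 Y57.0328 F1741
G01 X307.5837 Y9.2437
G01 X154.6330 Y9.2437
G01 X154.6330 Y57.0328
M5
G0 X16.1810 Y87.5448
M3 S481
G01 X150.5036 Y32.7282 F1741
M5
G0 X94.9264 Y15.2351
M3 S481
G01 X85.7175 Y22.5464 F1741
G01 X85.6920 Y34.3047
G01 X94.8691 Y41.6558
G01 X106.3383 Y39.0642
G01 X111.4630 Y28.4814
G01 X106.3842 Y17.8764
G01 X94.9264 Y15.2351
M5
G0 X35.5408 Y88.9623
M3 S481
G01 X93.8600 Y21.5449 F1741
M5
G0 X0.0000 Y0.0000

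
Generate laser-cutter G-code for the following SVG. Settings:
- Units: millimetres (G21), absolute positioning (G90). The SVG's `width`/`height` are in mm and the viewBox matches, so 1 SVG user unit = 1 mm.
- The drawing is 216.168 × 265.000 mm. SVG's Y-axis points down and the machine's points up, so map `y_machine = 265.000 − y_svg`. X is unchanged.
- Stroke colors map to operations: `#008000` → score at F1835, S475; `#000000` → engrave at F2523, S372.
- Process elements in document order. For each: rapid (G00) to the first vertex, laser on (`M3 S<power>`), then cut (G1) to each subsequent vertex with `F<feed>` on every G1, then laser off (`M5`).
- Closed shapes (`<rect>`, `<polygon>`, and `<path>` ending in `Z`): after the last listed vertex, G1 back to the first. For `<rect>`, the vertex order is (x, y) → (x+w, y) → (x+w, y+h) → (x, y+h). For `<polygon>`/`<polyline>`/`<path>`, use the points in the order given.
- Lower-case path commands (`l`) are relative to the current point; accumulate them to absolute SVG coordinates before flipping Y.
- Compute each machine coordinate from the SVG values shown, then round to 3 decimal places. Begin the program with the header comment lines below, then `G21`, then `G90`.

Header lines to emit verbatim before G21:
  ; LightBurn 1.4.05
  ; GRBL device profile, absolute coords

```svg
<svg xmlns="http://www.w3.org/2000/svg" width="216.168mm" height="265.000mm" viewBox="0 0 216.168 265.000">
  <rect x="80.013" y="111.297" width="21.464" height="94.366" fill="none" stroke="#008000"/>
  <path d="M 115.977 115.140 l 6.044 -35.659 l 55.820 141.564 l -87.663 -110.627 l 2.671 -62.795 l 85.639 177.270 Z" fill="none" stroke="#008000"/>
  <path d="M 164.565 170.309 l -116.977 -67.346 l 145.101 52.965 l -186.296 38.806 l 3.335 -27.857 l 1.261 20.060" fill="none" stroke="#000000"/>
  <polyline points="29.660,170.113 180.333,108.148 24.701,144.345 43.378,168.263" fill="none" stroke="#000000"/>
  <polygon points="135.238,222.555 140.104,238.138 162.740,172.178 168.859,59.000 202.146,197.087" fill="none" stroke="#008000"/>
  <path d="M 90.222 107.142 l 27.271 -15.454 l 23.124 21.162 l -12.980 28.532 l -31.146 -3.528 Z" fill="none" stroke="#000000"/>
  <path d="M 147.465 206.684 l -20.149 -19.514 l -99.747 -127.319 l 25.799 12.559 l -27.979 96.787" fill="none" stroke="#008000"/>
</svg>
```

1 u = 1 mm; y_m = 265.000 − y.

[1] `<rect>` rectangle, #008000→score S475 F1835: (80.013,153.703) → (101.477,153.703) → (101.477,59.337) → (80.013,59.337) → (80.013,153.703) (closed)

[2] `<path>` closed polygon, #008000→score S475 F1835: (115.977,149.860) → (122.021,185.519) → (177.841,43.955) → (90.178,154.582) → (92.849,217.377) → (178.488,40.107) → (115.977,149.860) (closed)

[3] `<path>` open polyline, #000000→engrave S372 F2523: (164.565,94.691) → (47.588,162.037) → (192.689,109.072) → (6.393,70.266) → (9.728,98.123) → (10.989,78.063)

[4] `<polyline>` open polyline, #000000→engrave S372 F2523: (29.660,94.887) → (180.333,156.852) → (24.701,120.655) → (43.378,96.737)

[5] `<polygon>` closed polygon, #008000→score S475 F1835: (135.238,42.445) → (140.104,26.862) → (162.740,92.822) → (168.859,206.000) → (202.146,67.913) → (135.238,42.445) (closed)

[6] `<path>` regular polygon, #000000→engrave S372 F2523: (90.222,157.858) → (117.493,173.312) → (140.617,152.150) → (127.637,123.618) → (96.491,127.146) → (90.222,157.858) (closed)

[7] `<path>` open polyline, #008000→score S475 F1835: (147.465,58.316) → (127.316,77.830) → (27.569,205.149) → (53.368,192.590) → (25.389,95.803)

; LightBurn 1.4.05
; GRBL device profile, absolute coords
G21
G90
G00 X80.013 Y153.703
M3 S475
G1 X101.477 Y153.703 F1835
G1 X101.477 Y59.337 F1835
G1 X80.013 Y59.337 F1835
G1 X80.013 Y153.703 F1835
M5
G00 X115.977 Y149.860
M3 S475
G1 X122.021 Y185.519 F1835
G1 X177.841 Y43.955 F1835
G1 X90.178 Y154.582 F1835
G1 X92.849 Y217.377 F1835
G1 X178.488 Y40.107 F1835
G1 X115.977 Y149.860 F1835
M5
G00 X164.565 Y94.691
M3 S372
G1 X47.588 Y162.037 F2523
G1 X192.689 Y109.072 F2523
G1 X6.393 Y70.266 F2523
G1 X9.728 Y98.123 F2523
G1 X10.989 Y78.063 F2523
M5
G00 X29.660 Y94.887
M3 S372
G1 X180.333 Y156.852 F2523
G1 X24.701 Y120.655 F2523
G1 X43.378 Y96.737 F2523
M5
G00 X135.238 Y42.445
M3 S475
G1 X140.104 Y26.862 F1835
G1 X162.740 Y92.822 F1835
G1 X168.859 Y206.000 F1835
G1 X202.146 Y67.913 F1835
G1 X135.238 Y42.445 F1835
M5
G00 X90.222 Y157.858
M3 S372
G1 X117.493 Y173.312 F2523
G1 X140.617 Y152.150 F2523
G1 X127.637 Y123.618 F2523
G1 X96.491 Y127.146 F2523
G1 X90.222 Y157.858 F2523
M5
G00 X147.465 Y58.316
M3 S475
G1 X127.316 Y77.830 F1835
G1 X27.569 Y205.149 F1835
G1 X53.368 Y192.590 F1835
G1 X25.389 Y95.803 F1835
M5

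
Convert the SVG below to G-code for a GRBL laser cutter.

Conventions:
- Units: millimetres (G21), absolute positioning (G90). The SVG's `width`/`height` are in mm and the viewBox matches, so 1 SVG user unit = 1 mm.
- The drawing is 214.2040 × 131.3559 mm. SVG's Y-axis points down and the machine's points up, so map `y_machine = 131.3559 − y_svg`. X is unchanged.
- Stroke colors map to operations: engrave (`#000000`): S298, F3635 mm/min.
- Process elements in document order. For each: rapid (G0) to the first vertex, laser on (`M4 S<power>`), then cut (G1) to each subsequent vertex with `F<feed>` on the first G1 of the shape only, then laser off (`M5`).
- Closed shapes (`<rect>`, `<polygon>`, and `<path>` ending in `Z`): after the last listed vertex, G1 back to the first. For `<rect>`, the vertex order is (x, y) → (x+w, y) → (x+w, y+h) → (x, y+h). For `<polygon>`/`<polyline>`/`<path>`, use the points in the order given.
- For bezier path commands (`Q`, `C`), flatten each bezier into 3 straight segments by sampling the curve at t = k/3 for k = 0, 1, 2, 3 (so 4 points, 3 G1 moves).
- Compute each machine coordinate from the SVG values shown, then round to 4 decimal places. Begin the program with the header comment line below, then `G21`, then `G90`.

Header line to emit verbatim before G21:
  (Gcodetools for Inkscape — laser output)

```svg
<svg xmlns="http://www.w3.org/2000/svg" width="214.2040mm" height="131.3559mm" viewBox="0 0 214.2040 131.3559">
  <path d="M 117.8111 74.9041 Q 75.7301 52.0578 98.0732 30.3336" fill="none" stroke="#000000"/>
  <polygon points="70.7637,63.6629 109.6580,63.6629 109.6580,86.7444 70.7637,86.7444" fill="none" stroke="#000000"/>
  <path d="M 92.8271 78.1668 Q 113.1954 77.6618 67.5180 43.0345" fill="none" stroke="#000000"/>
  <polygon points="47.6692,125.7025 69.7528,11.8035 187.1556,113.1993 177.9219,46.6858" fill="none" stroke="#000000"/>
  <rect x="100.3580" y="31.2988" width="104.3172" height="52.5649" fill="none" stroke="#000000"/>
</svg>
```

1 u = 1 mm; y_m = 131.3559 − y.

[1] `<path>` quadratic bezier, #000000→engrave S298 F3635: (117.8111,56.4518) → (96.9153,71.5580) → (90.3360,86.4148) → (98.0732,101.0223)

[2] `<polygon>` rectangle, #000000→engrave S298 F3635: (70.7637,67.6930) → (109.6580,67.6930) → (109.6580,44.6115) → (70.7637,44.6115) → (70.7637,67.6930) (closed)

[3] `<path>` quadratic bezier, #000000→engrave S298 F3635: (92.8271,53.1891) → (99.0676,57.3171) → (90.6312,69.0279) → (67.5180,88.3214)

[4] `<polygon>` closed polygon, #000000→engrave S298 F3635: (47.6692,5.6534) → (69.7528,119.5524) → (187.1556,18.1566) → (177.9219,84.6701) → (47.6692,5.6534) (closed)

[5] `<rect>` rectangle, #000000→engrave S298 F3635: (100.3580,100.0571) → (204.6752,100.0571) → (204.6752,47.4922) → (100.3580,47.4922) → (100.3580,100.0571) (closed)

(Gcodetools for Inkscape — laser output)
G21
G90
G0 X117.8111 Y56.4518
M4 S298
G1 X96.9153 Y71.5580 F3635
G1 X90.3360 Y86.4148
G1 X98.0732 Y101.0223
M5
G0 X70.7637 Y67.6930
M4 S298
G1 X109.6580 Y67.6930 F3635
G1 X109.6580 Y44.6115
G1 X70.7637 Y44.6115
G1 X70.7637 Y67.6930
M5
G0 X92.8271 Y53.1891
M4 S298
G1 X99.0676 Y57.3171 F3635
G1 X90.6312 Y69.0279
G1 X67.5180 Y88.3214
M5
G0 X47.6692 Y5.6534
M4 S298
G1 X69.7528 Y119.5524 F3635
G1 X187.1556 Y18.1566
G1 X177.9219 Y84.6701
G1 X47.6692 Y5.6534
M5
G0 X100.3580 Y100.0571
M4 S298
G1 X204.6752 Y100.0571 F3635
G1 X204.6752 Y47.4922
G1 X100.3580 Y47.4922
G1 X100.3580 Y100.0571
M5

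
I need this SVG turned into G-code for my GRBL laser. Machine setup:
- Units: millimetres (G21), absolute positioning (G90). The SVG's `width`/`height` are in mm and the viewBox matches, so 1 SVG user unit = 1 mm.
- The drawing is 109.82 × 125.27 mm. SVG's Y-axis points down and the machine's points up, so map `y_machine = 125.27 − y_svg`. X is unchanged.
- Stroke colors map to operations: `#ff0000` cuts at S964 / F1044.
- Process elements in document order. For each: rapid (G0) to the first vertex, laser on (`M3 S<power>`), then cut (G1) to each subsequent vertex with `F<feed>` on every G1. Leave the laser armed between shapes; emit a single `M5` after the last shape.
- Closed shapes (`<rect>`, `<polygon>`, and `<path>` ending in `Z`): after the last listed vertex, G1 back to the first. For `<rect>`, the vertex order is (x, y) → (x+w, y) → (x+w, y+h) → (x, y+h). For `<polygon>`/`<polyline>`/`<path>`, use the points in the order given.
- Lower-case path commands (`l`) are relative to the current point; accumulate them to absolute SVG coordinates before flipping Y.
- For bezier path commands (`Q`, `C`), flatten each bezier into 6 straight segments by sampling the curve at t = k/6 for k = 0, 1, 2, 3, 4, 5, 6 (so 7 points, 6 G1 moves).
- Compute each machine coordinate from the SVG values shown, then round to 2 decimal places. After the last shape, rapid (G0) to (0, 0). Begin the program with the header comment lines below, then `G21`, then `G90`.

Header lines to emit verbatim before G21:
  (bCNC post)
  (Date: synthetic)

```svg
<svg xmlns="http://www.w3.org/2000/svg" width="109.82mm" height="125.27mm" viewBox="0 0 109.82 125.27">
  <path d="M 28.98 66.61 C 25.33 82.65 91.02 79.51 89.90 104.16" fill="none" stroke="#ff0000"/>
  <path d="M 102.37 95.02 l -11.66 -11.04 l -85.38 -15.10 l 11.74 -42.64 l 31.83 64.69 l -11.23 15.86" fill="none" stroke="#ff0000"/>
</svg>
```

(bCNC post)
(Date: synthetic)
G21
G90
G0 X28.98 Y58.66
M3 S964
G1 X32.30 Y52.02 F1044
G1 X43.40 Y47.27 F1044
G1 X58.49 Y43.11 F1044
G1 X73.79 Y38.24 F1044
G1 X85.52 Y31.34 F1044
G1 X89.90 Y21.11 F1044
G0 X102.37 Y30.25
M3 S964
G1 X90.71 Y41.29 F1044
G1 X5.33 Y56.39 F1044
G1 X17.07 Y99.03 F1044
G1 X48.90 Y34.34 F1044
G1 X37.67 Y18.48 F1044
M5
G0 X0.00 Y0.00

Since the viewBox matches the mm dimensions, user units are millimetres directly. The only transform is the Y-flip y_m = 125.27 − y_svg.

Shape 1 is a cubic bezier drawn with `<path>`. Its stroke #ff0000 means cut at S964, F1044. After flipping Y the toolpath is (28.98,58.66) → (32.30,52.02) → (43.40,47.27) → (58.49,43.11) → (73.79,38.24) → (85.52,31.34) → (89.90,21.11).

Shape 2 is a open polyline drawn with `<path>`. Its stroke #ff0000 means cut at S964, F1044. After flipping Y the toolpath is (102.37,30.25) → (90.71,41.29) → (5.33,56.39) → (17.07,99.03) → (48.90,34.34) → (37.67,18.48).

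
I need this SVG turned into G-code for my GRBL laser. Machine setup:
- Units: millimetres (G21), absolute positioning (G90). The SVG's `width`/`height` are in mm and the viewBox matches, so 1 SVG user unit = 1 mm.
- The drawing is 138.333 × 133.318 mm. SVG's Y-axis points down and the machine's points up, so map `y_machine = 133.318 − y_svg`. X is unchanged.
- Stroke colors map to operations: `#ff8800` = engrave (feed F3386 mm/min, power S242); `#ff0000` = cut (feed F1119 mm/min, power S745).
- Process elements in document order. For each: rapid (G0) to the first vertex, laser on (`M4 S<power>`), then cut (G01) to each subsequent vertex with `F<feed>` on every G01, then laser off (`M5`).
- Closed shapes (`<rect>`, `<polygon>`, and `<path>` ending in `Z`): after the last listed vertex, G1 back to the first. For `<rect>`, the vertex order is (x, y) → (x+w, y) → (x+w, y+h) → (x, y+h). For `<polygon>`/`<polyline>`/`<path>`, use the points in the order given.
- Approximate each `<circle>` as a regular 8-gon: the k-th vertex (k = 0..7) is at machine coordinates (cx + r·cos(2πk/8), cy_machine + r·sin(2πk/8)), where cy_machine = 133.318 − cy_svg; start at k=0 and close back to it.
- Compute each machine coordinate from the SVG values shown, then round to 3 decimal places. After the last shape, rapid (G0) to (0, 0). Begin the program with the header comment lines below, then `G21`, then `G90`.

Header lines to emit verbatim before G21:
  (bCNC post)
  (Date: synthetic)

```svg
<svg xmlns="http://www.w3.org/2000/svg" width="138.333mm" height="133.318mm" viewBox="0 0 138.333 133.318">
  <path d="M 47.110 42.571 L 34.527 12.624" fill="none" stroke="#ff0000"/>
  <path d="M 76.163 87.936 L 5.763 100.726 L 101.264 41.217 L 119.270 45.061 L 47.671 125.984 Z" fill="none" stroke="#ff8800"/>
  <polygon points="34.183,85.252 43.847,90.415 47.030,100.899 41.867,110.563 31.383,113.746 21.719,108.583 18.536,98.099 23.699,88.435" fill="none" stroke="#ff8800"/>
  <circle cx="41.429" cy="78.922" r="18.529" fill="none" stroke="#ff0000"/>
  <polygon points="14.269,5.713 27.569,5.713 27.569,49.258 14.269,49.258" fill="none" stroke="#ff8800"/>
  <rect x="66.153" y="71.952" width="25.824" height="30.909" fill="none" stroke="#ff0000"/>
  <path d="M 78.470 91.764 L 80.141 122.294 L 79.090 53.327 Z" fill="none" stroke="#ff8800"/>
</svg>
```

viewBox `0 0 138.333 133.318` with mm width/height → 1 unit = 1 mm. Flip: y_m = 133.318 − y_svg.

**Shape 1** — `<path>` line segment, stroke `#ff0000` → cut (S745, F1119). Machine vertices: (47.110,90.747) → (34.527,120.694). Open path.

**Shape 2** — `<path>` closed polygon, stroke `#ff8800` → engrave (S242, F3386). Machine vertices: (76.163,45.382) → (5.763,32.592) → (101.264,92.101) → (119.270,88.257) → (47.671,7.334) → (76.163,45.382). Closed: final G1 returns to the first vertex.

**Shape 3** — `<polygon>` regular polygon, stroke `#ff8800` → engrave (S242, F3386). Machine vertices: (34.183,48.066) → (43.847,42.903) → (47.030,32.419) → (41.867,22.755) → (31.383,19.572) → (21.719,24.735) → (18.536,35.219) → (23.699,44.883) → (34.183,48.066). Closed: final G1 returns to the first vertex.

**Shape 4** — `<circle>` circle, stroke `#ff0000` → cut (S745, F1119). Machine vertices: (59.958,54.396) → (54.531,67.498) → (41.429,72.925) → (28.327,67.498) → (22.900,54.396) → (28.327,41.294) → (41.429,35.867) → (54.531,41.294) → (59.958,54.396). Closed: final G1 returns to the first vertex.

**Shape 5** — `<polygon>` rectangle, stroke `#ff8800` → engrave (S242, F3386). Machine vertices: (14.269,127.605) → (27.569,127.605) → (27.569,84.060) → (14.269,84.060) → (14.269,127.605). Closed: final G1 returns to the first vertex.

**Shape 6** — `<rect>` rectangle, stroke `#ff0000` → cut (S745, F1119). Machine vertices: (66.153,61.366) → (91.977,61.366) → (91.977,30.457) → (66.153,30.457) → (66.153,61.366). Closed: final G1 returns to the first vertex.

**Shape 7** — `<path>` closed polygon, stroke `#ff8800` → engrave (S242, F3386). Machine vertices: (78.470,41.554) → (80.141,11.024) → (79.090,79.991) → (78.470,41.554). Closed: final G1 returns to the first vertex.

(bCNC post)
(Date: synthetic)
G21
G90
G0 X47.110 Y90.747
M4 S745
G01 X34.527 Y120.694 F1119
M5
G0 X76.163 Y45.382
M4 S242
G01 X5.763 Y32.592 F3386
G01 X101.264 Y92.101 F3386
G01 X119.270 Y88.257 F3386
G01 X47.671 Y7.334 F3386
G01 X76.163 Y45.382 F3386
M5
G0 X34.183 Y48.066
M4 S242
G01 X43.847 Y42.903 F3386
G01 X47.030 Y32.419 F3386
G01 X41.867 Y22.755 F3386
G01 X31.383 Y19.572 F3386
G01 X21.719 Y24.735 F3386
G01 X18.536 Y35.219 F3386
G01 X23.699 Y44.883 F3386
G01 X34.183 Y48.066 F3386
M5
G0 X59.958 Y54.396
M4 S745
G01 X54.531 Y67.498 F1119
G01 X41.429 Y72.925 F1119
G01 X28.327 Y67.498 F1119
G01 X22.900 Y54.396 F1119
G01 X28.327 Y41.294 F1119
G01 X41.429 Y35.867 F1119
G01 X54.531 Y41.294 F1119
G01 X59.958 Y54.396 F1119
M5
G0 X14.269 Y127.605
M4 S242
G01 X27.569 Y127.605 F3386
G01 X27.569 Y84.060 F3386
G01 X14.269 Y84.060 F3386
G01 X14.269 Y127.605 F3386
M5
G0 X66.153 Y61.366
M4 S745
G01 X91.977 Y61.366 F1119
G01 X91.977 Y30.457 F1119
G01 X66.153 Y30.457 F1119
G01 X66.153 Y61.366 F1119
M5
G0 X78.470 Y41.554
M4 S242
G01 X80.141 Y11.024 F3386
G01 X79.090 Y79.991 F3386
G01 X78.470 Y41.554 F3386
M5
G0 X0.000 Y0.000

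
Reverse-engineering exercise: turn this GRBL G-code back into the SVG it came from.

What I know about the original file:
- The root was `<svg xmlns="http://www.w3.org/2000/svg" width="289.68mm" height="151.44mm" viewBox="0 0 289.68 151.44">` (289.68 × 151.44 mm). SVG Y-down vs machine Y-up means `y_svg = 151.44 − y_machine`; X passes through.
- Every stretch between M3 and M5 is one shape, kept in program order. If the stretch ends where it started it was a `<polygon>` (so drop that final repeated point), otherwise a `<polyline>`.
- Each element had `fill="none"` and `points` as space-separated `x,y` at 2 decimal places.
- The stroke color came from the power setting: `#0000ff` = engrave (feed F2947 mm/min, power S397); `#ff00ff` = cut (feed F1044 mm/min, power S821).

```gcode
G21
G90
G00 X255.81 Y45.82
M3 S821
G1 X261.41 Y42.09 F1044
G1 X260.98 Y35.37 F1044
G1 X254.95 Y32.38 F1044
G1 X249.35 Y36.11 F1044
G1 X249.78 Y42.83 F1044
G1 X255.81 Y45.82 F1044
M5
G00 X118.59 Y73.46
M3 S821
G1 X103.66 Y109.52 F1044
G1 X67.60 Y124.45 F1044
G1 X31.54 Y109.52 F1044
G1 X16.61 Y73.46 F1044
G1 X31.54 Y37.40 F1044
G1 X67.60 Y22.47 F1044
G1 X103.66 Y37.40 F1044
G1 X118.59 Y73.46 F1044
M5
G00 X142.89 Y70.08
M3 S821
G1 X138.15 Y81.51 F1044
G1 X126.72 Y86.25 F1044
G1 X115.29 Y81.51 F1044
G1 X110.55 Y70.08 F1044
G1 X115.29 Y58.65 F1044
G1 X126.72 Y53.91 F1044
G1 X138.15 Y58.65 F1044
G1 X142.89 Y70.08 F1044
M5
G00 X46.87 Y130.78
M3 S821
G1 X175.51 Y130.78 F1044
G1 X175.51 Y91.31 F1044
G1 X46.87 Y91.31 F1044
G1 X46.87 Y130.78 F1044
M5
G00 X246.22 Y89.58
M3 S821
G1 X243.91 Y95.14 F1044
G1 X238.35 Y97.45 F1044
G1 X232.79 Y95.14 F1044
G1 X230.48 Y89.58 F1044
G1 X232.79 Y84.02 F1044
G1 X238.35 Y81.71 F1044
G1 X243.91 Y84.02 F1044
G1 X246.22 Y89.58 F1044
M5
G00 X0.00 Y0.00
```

<svg xmlns="http://www.w3.org/2000/svg" width="289.68mm" height="151.44mm" viewBox="0 0 289.68 151.44">
  <polygon points="255.81,105.62 261.41,109.35 260.98,116.07 254.95,119.06 249.35,115.33 249.78,108.61" fill="none" stroke="#ff00ff"/>
  <polygon points="118.59,77.98 103.66,41.92 67.60,26.99 31.54,41.92 16.61,77.98 31.54,114.04 67.60,128.97 103.66,114.04" fill="none" stroke="#ff00ff"/>
  <polygon points="142.89,81.36 138.15,69.93 126.72,65.19 115.29,69.93 110.55,81.36 115.29,92.79 126.72,97.53 138.15,92.79" fill="none" stroke="#ff00ff"/>
  <polygon points="46.87,20.66 175.51,20.66 175.51,60.13 46.87,60.13" fill="none" stroke="#ff00ff"/>
  <polygon points="246.22,61.86 243.91,56.30 238.35,53.99 232.79,56.30 230.48,61.86 232.79,67.42 238.35,69.73 243.91,67.42" fill="none" stroke="#ff00ff"/>
</svg>

y_svg = 151.44 − y_m. Every run uses S821, so all elements get stroke `#ff00ff` (cut).

[1] closed run; points: 255.81,105.62 261.41,109.35 260.98,116.07 254.95,119.06 249.35,115.33 249.78,108.61

[2] closed run; points: 118.59,77.98 103.66,41.92 67.60,26.99 31.54,41.92 16.61,77.98 31.54,114.04 67.60,128.97 103.66,114.04

[3] closed run; points: 142.89,81.36 138.15,69.93 126.72,65.19 115.29,69.93 110.55,81.36 115.29,92.79 126.72,97.53 138.15,92.79

[4] closed run; points: 46.87,20.66 175.51,20.66 175.51,60.13 46.87,60.13

[5] closed run; points: 246.22,61.86 243.91,56.30 238.35,53.99 232.79,56.30 230.48,61.86 232.79,67.42 238.35,69.73 243.91,67.42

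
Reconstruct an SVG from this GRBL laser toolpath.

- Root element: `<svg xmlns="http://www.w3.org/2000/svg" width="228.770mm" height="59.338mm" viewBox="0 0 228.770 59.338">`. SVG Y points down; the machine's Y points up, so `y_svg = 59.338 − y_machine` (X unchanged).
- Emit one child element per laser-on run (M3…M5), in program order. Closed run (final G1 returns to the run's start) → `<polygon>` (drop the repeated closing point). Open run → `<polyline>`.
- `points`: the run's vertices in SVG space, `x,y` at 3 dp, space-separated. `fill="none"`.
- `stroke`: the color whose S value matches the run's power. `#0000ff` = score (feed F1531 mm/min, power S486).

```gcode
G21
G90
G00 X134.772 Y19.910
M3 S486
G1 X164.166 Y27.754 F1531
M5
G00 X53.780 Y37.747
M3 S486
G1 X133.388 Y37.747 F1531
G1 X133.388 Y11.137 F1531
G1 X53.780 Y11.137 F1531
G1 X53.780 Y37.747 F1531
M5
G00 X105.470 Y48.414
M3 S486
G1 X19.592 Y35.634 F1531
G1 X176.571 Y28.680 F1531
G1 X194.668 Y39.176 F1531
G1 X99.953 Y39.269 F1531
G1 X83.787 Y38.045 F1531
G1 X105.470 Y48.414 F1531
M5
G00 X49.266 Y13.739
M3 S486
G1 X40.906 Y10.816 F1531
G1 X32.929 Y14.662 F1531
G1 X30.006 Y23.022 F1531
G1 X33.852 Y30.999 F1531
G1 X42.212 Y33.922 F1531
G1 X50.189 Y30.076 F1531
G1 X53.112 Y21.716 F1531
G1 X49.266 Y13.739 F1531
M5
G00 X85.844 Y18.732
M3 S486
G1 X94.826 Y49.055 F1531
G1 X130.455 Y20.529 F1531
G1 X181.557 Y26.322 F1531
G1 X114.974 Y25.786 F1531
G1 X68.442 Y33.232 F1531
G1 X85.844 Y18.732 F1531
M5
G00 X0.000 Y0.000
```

<svg xmlns="http://www.w3.org/2000/svg" width="228.770mm" height="59.338mm" viewBox="0 0 228.770 59.338">
  <polyline points="134.772,39.428 164.166,31.584" fill="none" stroke="#0000ff"/>
  <polygon points="53.780,21.591 133.388,21.591 133.388,48.201 53.780,48.201" fill="none" stroke="#0000ff"/>
  <polygon points="105.470,10.924 19.592,23.704 176.571,30.658 194.668,20.162 99.953,20.069 83.787,21.293" fill="none" stroke="#0000ff"/>
  <polygon points="49.266,45.599 40.906,48.522 32.929,44.676 30.006,36.316 33.852,28.339 42.212,25.416 50.189,29.262 53.112,37.622" fill="none" stroke="#0000ff"/>
  <polygon points="85.844,40.606 94.826,10.283 130.455,38.809 181.557,33.016 114.974,33.552 68.442,26.106" fill="none" stroke="#0000ff"/>
</svg>

y_svg = 59.338 − y_m. Every run uses S486, so all elements get stroke `#0000ff` (score).

[1] open run; points: 134.772,39.428 164.166,31.584

[2] closed run; points: 53.780,21.591 133.388,21.591 133.388,48.201 53.780,48.201

[3] closed run; points: 105.470,10.924 19.592,23.704 176.571,30.658 194.668,20.162 99.953,20.069 83.787,21.293

[4] closed run; points: 49.266,45.599 40.906,48.522 32.929,44.676 30.006,36.316 33.852,28.339 42.212,25.416 50.189,29.262 53.112,37.622

[5] closed run; points: 85.844,40.606 94.826,10.283 130.455,38.809 181.557,33.016 114.974,33.552 68.442,26.106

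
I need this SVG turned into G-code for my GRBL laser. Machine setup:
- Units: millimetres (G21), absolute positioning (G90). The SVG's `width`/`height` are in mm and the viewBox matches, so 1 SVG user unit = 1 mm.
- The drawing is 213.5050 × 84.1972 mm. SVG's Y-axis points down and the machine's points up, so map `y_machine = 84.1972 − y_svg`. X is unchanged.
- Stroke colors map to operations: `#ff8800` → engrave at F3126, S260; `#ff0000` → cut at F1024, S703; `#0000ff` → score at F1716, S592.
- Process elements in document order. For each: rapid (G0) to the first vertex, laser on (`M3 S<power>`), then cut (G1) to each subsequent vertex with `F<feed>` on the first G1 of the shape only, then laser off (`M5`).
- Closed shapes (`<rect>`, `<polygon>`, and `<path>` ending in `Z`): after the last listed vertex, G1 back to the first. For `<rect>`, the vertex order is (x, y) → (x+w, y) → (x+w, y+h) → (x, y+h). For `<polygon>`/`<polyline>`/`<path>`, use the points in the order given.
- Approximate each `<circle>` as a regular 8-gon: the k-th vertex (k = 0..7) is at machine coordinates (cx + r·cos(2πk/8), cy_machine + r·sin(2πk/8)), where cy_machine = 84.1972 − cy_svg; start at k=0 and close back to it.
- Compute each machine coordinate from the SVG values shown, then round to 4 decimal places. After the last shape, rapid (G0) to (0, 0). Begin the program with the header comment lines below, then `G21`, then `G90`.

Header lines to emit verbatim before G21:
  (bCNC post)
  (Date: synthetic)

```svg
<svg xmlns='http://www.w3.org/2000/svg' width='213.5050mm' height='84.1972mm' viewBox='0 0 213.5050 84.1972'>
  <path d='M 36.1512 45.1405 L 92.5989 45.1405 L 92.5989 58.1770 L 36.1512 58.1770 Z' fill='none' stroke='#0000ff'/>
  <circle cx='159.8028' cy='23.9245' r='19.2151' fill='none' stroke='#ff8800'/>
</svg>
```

viewBox `0 0 213.5050 84.1972` with mm width/height → 1 unit = 1 mm. Flip: y_m = 84.1972 − y_svg.

**Shape 1** — `<path>` rectangle, stroke `#0000ff` → score (S592, F1716). Machine vertices: (36.1512,39.0567) → (92.5989,39.0567) → (92.5989,26.0202) → (36.1512,26.0202) → (36.1512,39.0567). Closed: final G1 returns to the first vertex.

**Shape 2** — `<circle>` circle, stroke `#ff8800` → engrave (S260, F3126). Machine vertices: (179.0179,60.2727) → (173.3899,73.8598) → (159.8028,79.4878) → (146.2157,73.8598) → (140.5877,60.2727) → (146.2157,46.6856) → (159.8028,41.0576) → (173.3899,46.6856) → (179.0179,60.2727). Closed: final G1 returns to the first vertex.

(bCNC post)
(Date: synthetic)
G21
G90
G0 X36.1512 Y39.0567
M3 S592
G1 X92.5989 Y39.0567 F1716
G1 X92.5989 Y26.0202
G1 X36.1512 Y26.0202
G1 X36.1512 Y39.0567
M5
G0 X179.0179 Y60.2727
M3 S260
G1 X173.3899 Y73.8598 F3126
G1 X159.8028 Y79.4878
G1 X146.2157 Y73.8598
G1 X140.5877 Y60.2727
G1 X146.2157 Y46.6856
G1 X159.8028 Y41.0576
G1 X173.3899 Y46.6856
G1 X179.0179 Y60.2727
M5
G0 X0.0000 Y0.0000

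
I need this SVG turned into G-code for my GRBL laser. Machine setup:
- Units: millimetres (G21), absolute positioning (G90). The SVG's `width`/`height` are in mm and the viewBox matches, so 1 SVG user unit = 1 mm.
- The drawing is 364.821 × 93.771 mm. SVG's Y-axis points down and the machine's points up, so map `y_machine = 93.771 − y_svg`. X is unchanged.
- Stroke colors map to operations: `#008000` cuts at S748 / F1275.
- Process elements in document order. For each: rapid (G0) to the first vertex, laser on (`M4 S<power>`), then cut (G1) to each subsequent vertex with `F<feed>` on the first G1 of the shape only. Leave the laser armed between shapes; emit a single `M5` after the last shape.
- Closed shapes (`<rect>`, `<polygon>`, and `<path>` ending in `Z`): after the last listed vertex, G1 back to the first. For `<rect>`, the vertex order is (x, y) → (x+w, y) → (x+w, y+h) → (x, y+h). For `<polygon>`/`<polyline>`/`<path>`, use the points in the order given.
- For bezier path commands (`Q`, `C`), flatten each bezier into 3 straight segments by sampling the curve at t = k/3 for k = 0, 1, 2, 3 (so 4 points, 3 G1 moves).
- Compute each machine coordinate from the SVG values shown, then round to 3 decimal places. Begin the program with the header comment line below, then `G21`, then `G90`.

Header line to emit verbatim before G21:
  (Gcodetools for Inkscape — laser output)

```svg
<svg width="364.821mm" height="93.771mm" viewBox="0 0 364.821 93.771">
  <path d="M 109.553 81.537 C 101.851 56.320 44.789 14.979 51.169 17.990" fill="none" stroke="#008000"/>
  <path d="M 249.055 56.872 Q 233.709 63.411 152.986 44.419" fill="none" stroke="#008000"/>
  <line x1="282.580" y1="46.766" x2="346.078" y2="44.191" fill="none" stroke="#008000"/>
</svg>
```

(Gcodetools for Inkscape — laser output)
G21
G90
G0 X109.553 Y12.234
M4 S748
G1 X89.576 Y40.586 F1275
G1 X61.758 Y66.248
G1 X51.169 Y75.781
G0 X249.055 Y36.899
M4 S748
G1 X231.560 Y35.376 F1275
G1 X199.537 Y39.527
G1 X152.986 Y49.352
G0 X282.580 Y47.005
M4 S748
G1 X346.078 Y49.580 F1275
M5

Since the viewBox matches the mm dimensions, user units are millimetres directly. The only transform is the Y-flip y_m = 93.771 − y_svg.

Shape 1 is a cubic bezier drawn with `<path>`. Its stroke #008000 means cut at S748, F1275. After flipping Y the toolpath is (109.553,12.234) → (89.576,40.586) → (61.758,66.248) → (51.169,75.781).

Shape 2 is a quadratic bezier drawn with `<path>`. Its stroke #008000 means cut at S748, F1275. After flipping Y the toolpath is (249.055,36.899) → (231.560,35.376) → (199.537,39.527) → (152.986,49.352).

Shape 3 is a line segment drawn with `<line>`. Its stroke #008000 means cut at S748, F1275. After flipping Y the toolpath is (282.580,47.005) → (346.078,49.580).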